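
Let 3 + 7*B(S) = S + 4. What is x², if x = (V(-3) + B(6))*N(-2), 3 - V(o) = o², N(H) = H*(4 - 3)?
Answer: 100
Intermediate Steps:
B(S) = ⅐ + S/7 (B(S) = -3/7 + (S + 4)/7 = -3/7 + (4 + S)/7 = -3/7 + (4/7 + S/7) = ⅐ + S/7)
N(H) = H (N(H) = H*1 = H)
V(o) = 3 - o²
x = 10 (x = ((3 - 1*(-3)²) + (⅐ + (⅐)*6))*(-2) = ((3 - 1*9) + (⅐ + 6/7))*(-2) = ((3 - 9) + 1)*(-2) = (-6 + 1)*(-2) = -5*(-2) = 10)
x² = 10² = 100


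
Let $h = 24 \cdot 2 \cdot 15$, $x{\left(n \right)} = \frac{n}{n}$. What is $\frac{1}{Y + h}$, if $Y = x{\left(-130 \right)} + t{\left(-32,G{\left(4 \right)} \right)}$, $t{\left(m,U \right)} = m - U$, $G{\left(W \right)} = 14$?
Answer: $\frac{1}{675} \approx 0.0014815$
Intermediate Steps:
$x{\left(n \right)} = 1$
$h = 720$ ($h = 48 \cdot 15 = 720$)
$Y = -45$ ($Y = 1 - 46 = -45$)
$\frac{1}{Y + h} = \frac{1}{-45 + 720} = \frac{1}{675}$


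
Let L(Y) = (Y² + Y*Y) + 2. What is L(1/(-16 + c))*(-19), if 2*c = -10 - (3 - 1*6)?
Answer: -57950/1521 ≈ -38.100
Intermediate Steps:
c = -7/2 (c = (-10 - (3 - 1*6))/2 = (-10 - (3 - 6))/2 = (-10 - 1*(-3))/2 = (-10 + 3)/2 = (½)*(-7) = -7/2 ≈ -3.5000)
L(Y) = 2 + 2*Y² (L(Y) = (Y² + Y²) + 2 = 2*Y² + 2 = 2 + 2*Y²)
L(1/(-16 + c))*(-19) = (2 + 2*(1/(-16 - 7/2))²)*(-19) = (2 + 2*(1/(-39/2))²)*(-19) = (2 + 2*(-2/39)²)*(-19) = (2 + 2*(4/1521))*(-19) = (2 + 8/1521)*(-19) = (3050/1521)*(-19) = -57950/1521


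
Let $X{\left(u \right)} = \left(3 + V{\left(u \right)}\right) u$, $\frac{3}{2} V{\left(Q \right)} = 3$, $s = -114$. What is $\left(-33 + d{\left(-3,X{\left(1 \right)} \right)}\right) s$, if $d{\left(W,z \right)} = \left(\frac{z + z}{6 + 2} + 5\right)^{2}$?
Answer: $- \frac{5529}{8} \approx -691.13$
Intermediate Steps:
$V{\left(Q \right)} = 2$ ($V{\left(Q \right)} = \frac{2}{3} \cdot 3 = 2$)
$X{\left(u \right)} = 5 u$ ($X{\left(u \right)} = \left(3 + 2\right) u = 5 u$)
$d{\left(W,z \right)} = \left(5 + \frac{z}{4}\right)^{2}$ ($d{\left(W,z \right)} = \left(\frac{2 z}{8} + 5\right)^{2} = \left(2 z \frac{1}{8} + 5\right)^{2} = \left(\frac{z}{4} + 5\right)^{2} = \left(5 + \frac{z}{4}\right)^{2}$)
$\left(-33 + d{\left(-3,X{\left(1 \right)} \right)}\right) s = \left(-33 + \frac{\left(20 + 5 \cdot 1\right)^{2}}{16}\right) \left(-114\right) = \left(-33 + \frac{\left(20 + 5\right)^{2}}{16}\right) \left(-114\right) = \left(-33 + \frac{25^{2}}{16}\right) \left(-114\right) = \left(-33 + \frac{1}{16} \cdot 625\right) \left(-114\right) = \left(-33 + \frac{625}{16}\right) \left(-114\right) = \frac{97}{16} \left(-114\right) = - \frac{5529}{8}$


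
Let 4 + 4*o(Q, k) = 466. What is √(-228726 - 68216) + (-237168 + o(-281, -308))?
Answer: -474105/2 + I*√296942 ≈ -2.3705e+5 + 544.92*I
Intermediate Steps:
o(Q, k) = 231/2 (o(Q, k) = -1 + (¼)*466 = -1 + 233/2 = 231/2)
√(-228726 - 68216) + (-237168 + o(-281, -308)) = √(-228726 - 68216) + (-237168 + 231/2) = √(-296942) - 474105/2 = I*√296942 - 474105/2 = -474105/2 + I*√296942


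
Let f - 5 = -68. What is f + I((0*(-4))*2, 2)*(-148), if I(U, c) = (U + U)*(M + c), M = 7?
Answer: -63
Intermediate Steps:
f = -63 (f = 5 - 68 = -63)
I(U, c) = 2*U*(7 + c) (I(U, c) = (U + U)*(7 + c) = (2*U)*(7 + c) = 2*U*(7 + c))
f + I((0*(-4))*2, 2)*(-148) = -63 + (2*((0*(-4))*2)*(7 + 2))*(-148) = -63 + (2*(0*2)*9)*(-148) = -63 + (2*0*9)*(-148) = -63 + 0*(-148) = -63 + 0 = -63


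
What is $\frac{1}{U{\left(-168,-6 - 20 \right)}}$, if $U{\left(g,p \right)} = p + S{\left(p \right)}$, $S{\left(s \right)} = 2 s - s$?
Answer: $- \frac{1}{52} \approx -0.019231$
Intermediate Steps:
$S{\left(s \right)} = s$
$U{\left(g,p \right)} = 2 p$ ($U{\left(g,p \right)} = p + p = 2 p$)
$\frac{1}{U{\left(-168,-6 - 20 \right)}} = \frac{1}{2 \left(-6 - 20\right)} = \frac{1}{2 \left(-26\right)} = \frac{1}{-52} = - \frac{1}{52}$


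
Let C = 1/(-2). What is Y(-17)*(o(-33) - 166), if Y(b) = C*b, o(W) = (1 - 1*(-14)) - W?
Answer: -1003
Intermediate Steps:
o(W) = 15 - W (o(W) = (1 + 14) - W = 15 - W)
C = -½ ≈ -0.50000
Y(b) = -b/2
Y(-17)*(o(-33) - 166) = (-½*(-17))*((15 - 1*(-33)) - 166) = 17*((15 + 33) - 166)/2 = 17*(48 - 166)/2 = (17/2)*(-118) = -1003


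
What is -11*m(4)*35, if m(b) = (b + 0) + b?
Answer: -3080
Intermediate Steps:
m(b) = 2*b (m(b) = b + b = 2*b)
-11*m(4)*35 = -22*4*35 = -11*8*35 = -88*35 = -3080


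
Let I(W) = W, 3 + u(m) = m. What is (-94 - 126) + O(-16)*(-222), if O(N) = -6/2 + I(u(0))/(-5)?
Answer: 1564/5 ≈ 312.80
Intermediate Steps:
u(m) = -3 + m
O(N) = -12/5 (O(N) = -6/2 + (-3 + 0)/(-5) = -6*1/2 - 3*(-1/5) = -3 + 3/5 = -12/5)
(-94 - 126) + O(-16)*(-222) = (-94 - 126) - 12/5*(-222) = -220 + 2664/5 = 1564/5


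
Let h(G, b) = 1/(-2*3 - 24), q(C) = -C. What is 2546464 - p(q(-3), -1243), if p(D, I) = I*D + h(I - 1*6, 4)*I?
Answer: 76504547/30 ≈ 2.5502e+6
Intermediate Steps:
h(G, b) = -1/30 (h(G, b) = 1/(-6 - 24) = 1/(-30) = -1/30)
p(D, I) = -I/30 + D*I (p(D, I) = I*D - I/30 = D*I - I/30 = -I/30 + D*I)
2546464 - p(q(-3), -1243) = 2546464 - (-1243)*(-1/30 - 1*(-3)) = 2546464 - (-1243)*(-1/30 + 3) = 2546464 - (-1243)*89/30 = 2546464 - 1*(-110627/30) = 2546464 + 110627/30 = 76504547/30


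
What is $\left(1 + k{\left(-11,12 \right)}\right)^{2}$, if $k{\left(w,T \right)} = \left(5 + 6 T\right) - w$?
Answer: $7921$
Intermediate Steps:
$k{\left(w,T \right)} = 5 - w + 6 T$
$\left(1 + k{\left(-11,12 \right)}\right)^{2} = \left(1 + \left(5 - -11 + 6 \cdot 12\right)\right)^{2} = \left(1 + \left(5 + 11 + 72\right)\right)^{2} = \left(1 + 88\right)^{2} = 89^{2} = 7921$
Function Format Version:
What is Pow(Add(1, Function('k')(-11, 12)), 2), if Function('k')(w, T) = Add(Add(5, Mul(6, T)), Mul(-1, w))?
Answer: 7921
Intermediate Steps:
Function('k')(w, T) = Add(5, Mul(-1, w), Mul(6, T))
Pow(Add(1, Function('k')(-11, 12)), 2) = Pow(Add(1, Add(5, Mul(-1, -11), Mul(6, 12))), 2) = Pow(Add(1, Add(5, 11, 72)), 2) = Pow(Add(1, 88), 2) = Pow(89, 2) = 7921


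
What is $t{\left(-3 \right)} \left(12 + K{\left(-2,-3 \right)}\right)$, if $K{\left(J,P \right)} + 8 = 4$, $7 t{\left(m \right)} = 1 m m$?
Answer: $\frac{72}{7} \approx 10.286$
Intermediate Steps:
$t{\left(m \right)} = \frac{m^{2}}{7}$ ($t{\left(m \right)} = \frac{1 m m}{7} = \frac{m m}{7} = \frac{m^{2}}{7}$)
$K{\left(J,P \right)} = -4$ ($K{\left(J,P \right)} = -8 + 4 = -4$)
$t{\left(-3 \right)} \left(12 + K{\left(-2,-3 \right)}\right) = \frac{\left(-3\right)^{2}}{7} \left(12 - 4\right) = \frac{1}{7} \cdot 9 \cdot 8 = \frac{9}{7} \cdot 8 = \frac{72}{7}$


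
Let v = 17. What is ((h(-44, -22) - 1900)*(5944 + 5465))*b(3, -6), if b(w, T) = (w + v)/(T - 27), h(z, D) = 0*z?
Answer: 144514000/11 ≈ 1.3138e+7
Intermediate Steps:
h(z, D) = 0
b(w, T) = (17 + w)/(-27 + T) (b(w, T) = (w + 17)/(T - 27) = (17 + w)/(-27 + T))
((h(-44, -22) - 1900)*(5944 + 5465))*b(3, -6) = ((0 - 1900)*(5944 + 5465))*((17 + 3)/(-27 - 6)) = (-1900*11409)*(20/(-33)) = -(-7225700)*20/11 = -21677100*(-20/33) = 144514000/11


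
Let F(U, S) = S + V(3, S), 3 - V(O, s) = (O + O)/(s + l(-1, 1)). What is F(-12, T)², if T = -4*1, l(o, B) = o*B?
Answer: 1/25 ≈ 0.040000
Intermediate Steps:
l(o, B) = B*o
V(O, s) = 3 - 2*O/(-1 + s) (V(O, s) = 3 - (O + O)/(s + 1*(-1)) = 3 - 2*O/(s - 1) = 3 - 2*O/(-1 + s))
T = -4
F(U, S) = S + (-9 + 3*S)/(-1 + S) (F(U, S) = S + (-3 - 2*3 + 3*S)/(-1 + S) = S + (-3 - 6 + 3*S)/(-1 + S) = S + (-9 + 3*S)/(-1 + S))
F(-12, T)² = ((-9 + (-4)² + 2*(-4))/(-1 - 4))² = ((-9 + 16 - 8)/(-5))² = (-⅕*(-1))² = (⅕)² = 1/25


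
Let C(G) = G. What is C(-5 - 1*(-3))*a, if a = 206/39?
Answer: -412/39 ≈ -10.564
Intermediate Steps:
a = 206/39 (a = 206*(1/39) = 206/39 ≈ 5.2821)
C(-5 - 1*(-3))*a = (-5 - 1*(-3))*(206/39) = (-5 + 3)*(206/39) = -2*206/39 = -412/39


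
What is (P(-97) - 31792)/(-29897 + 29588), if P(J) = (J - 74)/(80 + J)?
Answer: 540293/5253 ≈ 102.85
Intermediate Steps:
P(J) = (-74 + J)/(80 + J)
(P(-97) - 31792)/(-29897 + 29588) = ((-74 - 97)/(80 - 97) - 31792)/(-29897 + 29588) = (-171/(-17) - 31792)/(-309) = (-1/17*(-171) - 31792)*(-1/309) = (171/17 - 31792)*(-1/309) = -540293/17*(-1/309) = 540293/5253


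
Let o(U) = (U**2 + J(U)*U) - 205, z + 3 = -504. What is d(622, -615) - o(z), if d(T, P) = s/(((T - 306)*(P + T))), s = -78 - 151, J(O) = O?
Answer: -1136731545/2212 ≈ -5.1389e+5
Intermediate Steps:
s = -229
z = -507 (z = -3 - 504 = -507)
o(U) = -205 + 2*U**2 (o(U) = (U**2 + U*U) - 205 = (U**2 + U**2) - 205 = 2*U**2 - 205 = -205 + 2*U**2)
d(T, P) = -229/((-306 + T)*(P + T)) (d(T, P) = -229*1/((P + T)*(T - 306)) = -229*1/((-306 + T)*(P + T)) = -229/((-306 + T)*(P + T)))
d(622, -615) - o(z) = -229/(622**2 - 306*(-615) - 306*622 - 615*622) - (-205 + 2*(-507)**2) = -229/(386884 + 188190 - 190332 - 382530) - (-205 + 2*257049) = -229/2212 - (-205 + 514098) = -229*1/2212 - 1*513893 = -229/2212 - 513893 = -1136731545/2212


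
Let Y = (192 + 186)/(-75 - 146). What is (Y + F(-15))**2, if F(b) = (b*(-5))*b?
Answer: 62002494009/48841 ≈ 1.2695e+6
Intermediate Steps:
F(b) = -5*b**2 (F(b) = (-5*b)*b = -5*b**2)
Y = -378/221 (Y = 378/(-221) = 378*(-1/221) = -378/221 ≈ -1.7104)
(Y + F(-15))**2 = (-378/221 - 5*(-15)**2)**2 = (-378/221 - 5*225)**2 = (-378/221 - 1125)**2 = (-249003/221)**2 = 62002494009/48841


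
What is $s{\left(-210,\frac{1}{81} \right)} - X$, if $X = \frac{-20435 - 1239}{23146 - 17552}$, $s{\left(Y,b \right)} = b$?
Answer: $\frac{880594}{226557} \approx 3.8869$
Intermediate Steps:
$X = - \frac{10837}{2797}$ ($X = - \frac{21674}{5594} = \left(-21674\right) \frac{1}{5594} = - \frac{10837}{2797} \approx -3.8745$)
$s{\left(-210,\frac{1}{81} \right)} - X = \frac{1}{81} - - \frac{10837}{2797} = \frac{1}{81} + \frac{10837}{2797} = \frac{880594}{226557}$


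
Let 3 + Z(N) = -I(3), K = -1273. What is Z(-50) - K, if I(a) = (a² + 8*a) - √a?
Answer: 1237 + √3 ≈ 1238.7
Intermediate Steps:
I(a) = a² - √a + 8*a
Z(N) = -36 + √3 (Z(N) = -3 - (3² - √3 + 8*3) = -3 - (9 - √3 + 24) = -3 - (33 - √3) = -3 + (-33 + √3) = -36 + √3)
Z(-50) - K = (-36 + √3) - 1*(-1273) = (-36 + √3) + 1273 = 1237 + √3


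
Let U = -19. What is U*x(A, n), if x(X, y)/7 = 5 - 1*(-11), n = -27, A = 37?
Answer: -2128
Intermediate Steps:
x(X, y) = 112 (x(X, y) = 7*(5 - 1*(-11)) = 7*(5 + 11) = 7*16 = 112)
U*x(A, n) = -19*112 = -2128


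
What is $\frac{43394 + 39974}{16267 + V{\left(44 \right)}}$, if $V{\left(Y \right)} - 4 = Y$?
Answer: $\frac{83368}{16315} \approx 5.1099$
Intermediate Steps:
$V{\left(Y \right)} = 4 + Y$
$\frac{43394 + 39974}{16267 + V{\left(44 \right)}} = \frac{43394 + 39974}{16267 + \left(4 + 44\right)} = \frac{83368}{16267 + 48} = \frac{83368}{16315}$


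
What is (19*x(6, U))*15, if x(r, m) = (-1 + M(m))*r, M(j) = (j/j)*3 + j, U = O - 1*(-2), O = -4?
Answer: 0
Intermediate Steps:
U = -2 (U = -4 - 1*(-2) = -4 + 2 = -2)
M(j) = 3 + j (M(j) = 1*3 + j = 3 + j)
x(r, m) = r*(2 + m) (x(r, m) = (-1 + (3 + m))*r = (2 + m)*r = r*(2 + m))
(19*x(6, U))*15 = (19*(6*(2 - 2)))*15 = (19*(6*0))*15 = (19*0)*15 = 0*15 = 0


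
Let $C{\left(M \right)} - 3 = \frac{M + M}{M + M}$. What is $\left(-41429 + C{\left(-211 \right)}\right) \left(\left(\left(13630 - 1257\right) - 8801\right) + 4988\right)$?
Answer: $-354598000$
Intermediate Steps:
$C{\left(M \right)} = 4$ ($C{\left(M \right)} = 3 + \frac{M + M}{M + M} = 3 + \frac{2 M}{2 M} = 3 + 2 M \frac{1}{2 M} = 3 + 1 = 4$)
$\left(-41429 + C{\left(-211 \right)}\right) \left(\left(\left(13630 - 1257\right) - 8801\right) + 4988\right) = \left(-41429 + 4\right) \left(\left(\left(13630 - 1257\right) - 8801\right) + 4988\right) = - 41425 \left(\left(12373 - 8801\right) + 4988\right) = - 41425 \left(3572 + 4988\right) = \left(-41425\right) 8560 = -354598000$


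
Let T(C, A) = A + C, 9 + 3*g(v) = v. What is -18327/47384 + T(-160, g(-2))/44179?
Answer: -2452271143/6280133208 ≈ -0.39048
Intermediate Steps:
g(v) = -3 + v/3
-18327/47384 + T(-160, g(-2))/44179 = -18327/47384 + ((-3 + (1/3)*(-2)) - 160)/44179 = -18327*1/47384 + ((-3 - 2/3) - 160)*(1/44179) = -18327/47384 + (-11/3 - 160)*(1/44179) = -18327/47384 - 491/3*1/44179 = -18327/47384 - 491/132537 = -2452271143/6280133208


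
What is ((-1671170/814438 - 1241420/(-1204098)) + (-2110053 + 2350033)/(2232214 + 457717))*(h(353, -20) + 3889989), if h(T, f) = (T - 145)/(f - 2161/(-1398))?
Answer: -20554896640906514420455955905/5671300118169701904413 ≈ -3.6244e+6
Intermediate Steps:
h(T, f) = (-145 + T)/(2161/1398 + f) (h(T, f) = (-145 + T)/(f - 2161*(-1/1398)) = (-145 + T)/(f + 2161/1398) = (-145 + T)/(2161/1398 + f))
((-1671170/814438 - 1241420/(-1204098)) + (-2110053 + 2350033)/(2232214 + 457717))*(h(353, -20) + 3889989) = ((-1671170/814438 - 1241420/(-1204098)) + (-2110053 + 2350033)/(2232214 + 457717))*(1398*(-145 + 353)/(2161 + 1398*(-20)) + 3889989) = ((-1671170*1/814438 - 1241420*(-1/1204098)) + 239980/2689931)*(1398*208/(2161 - 27960) + 3889989) = ((-835585/407219 + 620710/602049) + 239980*(1/2689931))*(1398*208/(-25799) + 3889989) = (-250298208175/245165791731 + 239980/2689931)*(1398*(-1/25799)*208 + 3889989) = -614450022714780545*(-290784/25799 + 3889989)/659479063316760561 = -614450022714780545/659479063316760561*100357535427/25799 = -20554896640906514420455955905/5671300118169701904413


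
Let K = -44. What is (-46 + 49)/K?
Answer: -3/44 ≈ -0.068182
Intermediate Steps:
(-46 + 49)/K = (-46 + 49)/(-44) = 3*(-1/44) = -3/44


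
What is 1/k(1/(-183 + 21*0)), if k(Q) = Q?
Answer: -183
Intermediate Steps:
1/k(1/(-183 + 21*0)) = 1/(1/(-183 + 21*0)) = 1/(1/(-183 + 0)) = 1/(1/(-183)) = 1/(-1/183) = -183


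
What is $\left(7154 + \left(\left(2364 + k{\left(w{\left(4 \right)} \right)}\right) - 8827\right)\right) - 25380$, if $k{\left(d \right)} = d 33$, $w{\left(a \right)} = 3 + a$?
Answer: $-24458$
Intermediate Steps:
$k{\left(d \right)} = 33 d$
$\left(7154 + \left(\left(2364 + k{\left(w{\left(4 \right)} \right)}\right) - 8827\right)\right) - 25380 = \left(7154 - \left(6463 - 33 \left(3 + 4\right)\right)\right) - 25380 = \left(7154 + \left(\left(2364 + 33 \cdot 7\right) - 8827\right)\right) - 25380 = \left(7154 + \left(\left(2364 + 231\right) - 8827\right)\right) - 25380 = \left(7154 + \left(2595 - 8827\right)\right) - 25380 = \left(7154 - 6232\right) - 25380 = 922 - 25380 = -24458$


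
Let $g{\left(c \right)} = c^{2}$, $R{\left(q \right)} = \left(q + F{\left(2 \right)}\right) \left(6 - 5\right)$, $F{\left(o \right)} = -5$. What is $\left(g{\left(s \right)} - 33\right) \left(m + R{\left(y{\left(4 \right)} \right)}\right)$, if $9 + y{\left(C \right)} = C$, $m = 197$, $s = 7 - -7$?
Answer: $30481$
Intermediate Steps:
$s = 14$ ($s = 7 + 7 = 14$)
$y{\left(C \right)} = -9 + C$
$R{\left(q \right)} = -5 + q$ ($R{\left(q \right)} = \left(q - 5\right) \left(6 - 5\right) = \left(-5 + q\right) 1 = -5 + q$)
$\left(g{\left(s \right)} - 33\right) \left(m + R{\left(y{\left(4 \right)} \right)}\right) = \left(14^{2} - 33\right) \left(197 + \left(-5 + \left(-9 + 4\right)\right)\right) = \left(196 - 33\right) \left(197 - 10\right) = 163 \left(197 - 10\right) = 163 \cdot 187 = 30481$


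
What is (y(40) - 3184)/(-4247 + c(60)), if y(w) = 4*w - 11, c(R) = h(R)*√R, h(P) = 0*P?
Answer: 3035/4247 ≈ 0.71462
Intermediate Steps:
h(P) = 0
c(R) = 0 (c(R) = 0*√R = 0)
y(w) = -11 + 4*w
(y(40) - 3184)/(-4247 + c(60)) = ((-11 + 4*40) - 3184)/(-4247 + 0) = ((-11 + 160) - 3184)/(-4247) = (149 - 3184)*(-1/4247) = -3035*(-1/4247) = 3035/4247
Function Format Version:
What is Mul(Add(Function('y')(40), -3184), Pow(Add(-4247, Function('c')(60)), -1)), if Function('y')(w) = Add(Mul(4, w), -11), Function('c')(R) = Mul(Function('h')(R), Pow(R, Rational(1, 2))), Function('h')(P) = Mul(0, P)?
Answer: Rational(3035, 4247) ≈ 0.71462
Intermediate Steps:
Function('h')(P) = 0
Function('c')(R) = 0 (Function('c')(R) = Mul(0, Pow(R, Rational(1, 2))) = 0)
Function('y')(w) = Add(-11, Mul(4, w))
Mul(Add(Function('y')(40), -3184), Pow(Add(-4247, Function('c')(60)), -1)) = Mul(Add(Add(-11, Mul(4, 40)), -3184), Pow(Add(-4247, 0), -1)) = Mul(Add(Add(-11, 160), -3184), Pow(-4247, -1)) = Mul(Add(149, -3184), Rational(-1, 4247)) = Mul(-3035, Rational(-1, 4247)) = Rational(3035, 4247)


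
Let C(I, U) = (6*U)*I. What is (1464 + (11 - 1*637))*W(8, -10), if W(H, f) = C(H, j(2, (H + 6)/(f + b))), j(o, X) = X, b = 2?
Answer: -70392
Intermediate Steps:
C(I, U) = 6*I*U
W(H, f) = 6*H*(6 + H)/(2 + f) (W(H, f) = 6*H*((H + 6)/(f + 2)) = 6*H*((6 + H)/(2 + f)) = 6*H*(6 + H)/(2 + f))
(1464 + (11 - 1*637))*W(8, -10) = (1464 + (11 - 1*637))*(6*8*(6 + 8)/(2 - 10)) = (1464 + (11 - 637))*(6*8*14/(-8)) = (1464 - 626)*(6*8*(-1/8)*14) = 838*(-84) = -70392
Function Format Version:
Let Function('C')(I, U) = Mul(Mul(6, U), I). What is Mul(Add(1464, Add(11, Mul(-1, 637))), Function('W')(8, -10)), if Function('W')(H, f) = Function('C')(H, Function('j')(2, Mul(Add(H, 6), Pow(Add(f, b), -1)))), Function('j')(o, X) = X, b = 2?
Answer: -70392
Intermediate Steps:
Function('C')(I, U) = Mul(6, I, U)
Function('W')(H, f) = Mul(6, H, Pow(Add(2, f), -1), Add(6, H)) (Function('W')(H, f) = Mul(6, H, Mul(Add(H, 6), Pow(Add(f, 2), -1))) = Mul(6, H, Mul(Add(6, H), Pow(Add(2, f), -1))) = Mul(6, H, Mul(Pow(Add(2, f), -1), Add(6, H))) = Mul(6, H, Pow(Add(2, f), -1), Add(6, H)))
Mul(Add(1464, Add(11, Mul(-1, 637))), Function('W')(8, -10)) = Mul(Add(1464, Add(11, Mul(-1, 637))), Mul(6, 8, Pow(Add(2, -10), -1), Add(6, 8))) = Mul(Add(1464, Add(11, -637)), Mul(6, 8, Pow(-8, -1), 14)) = Mul(Add(1464, -626), Mul(6, 8, Rational(-1, 8), 14)) = Mul(838, -84) = -70392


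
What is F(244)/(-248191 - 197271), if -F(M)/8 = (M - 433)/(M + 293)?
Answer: -252/39868849 ≈ -6.3207e-6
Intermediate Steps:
F(M) = -8*(-433 + M)/(293 + M) (F(M) = -8*(M - 433)/(M + 293) = -8*(-433 + M)/(293 + M))
F(244)/(-248191 - 197271) = (8*(433 - 1*244)/(293 + 244))/(-248191 - 197271) = (8*(433 - 244)/537)/(-445462) = (8*(1/537)*189)*(-1/445462) = (504/179)*(-1/445462) = -252/39868849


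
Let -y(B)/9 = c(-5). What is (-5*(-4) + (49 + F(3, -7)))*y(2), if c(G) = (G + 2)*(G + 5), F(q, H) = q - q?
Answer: 0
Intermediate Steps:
F(q, H) = 0
c(G) = (2 + G)*(5 + G)
y(B) = 0 (y(B) = -9*(10 + (-5)² + 7*(-5)) = -9*(10 + 25 - 35) = -9*0 = 0)
(-5*(-4) + (49 + F(3, -7)))*y(2) = (-5*(-4) + (49 + 0))*0 = (20 + 49)*0 = 69*0 = 0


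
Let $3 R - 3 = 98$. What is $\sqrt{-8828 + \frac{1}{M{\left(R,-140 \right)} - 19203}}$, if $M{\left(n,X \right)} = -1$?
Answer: $\frac{i \sqrt{813927515313}}{9602} \approx 93.957 i$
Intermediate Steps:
$R = \frac{101}{3}$ ($R = 1 + \frac{1}{3} \cdot 98 = 1 + \frac{98}{3} = \frac{101}{3} \approx 33.667$)
$\sqrt{-8828 + \frac{1}{M{\left(R,-140 \right)} - 19203}} = \sqrt{-8828 + \frac{1}{-1 - 19203}} = \sqrt{-8828 + \frac{1}{-19204}} = \sqrt{-8828 - \frac{1}{19204}} = \sqrt{- \frac{169532913}{19204}} = \frac{i \sqrt{813927515313}}{9602}$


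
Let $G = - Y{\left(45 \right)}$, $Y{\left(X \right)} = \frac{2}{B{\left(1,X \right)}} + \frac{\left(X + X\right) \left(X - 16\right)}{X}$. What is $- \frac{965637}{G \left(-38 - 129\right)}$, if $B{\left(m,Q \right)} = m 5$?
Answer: $- \frac{4828185}{48764} \approx -99.011$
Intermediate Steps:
$B{\left(m,Q \right)} = 5 m$
$Y{\left(X \right)} = - \frac{158}{5} + 2 X$ ($Y{\left(X \right)} = \frac{2}{5 \cdot 1} + \frac{\left(X + X\right) \left(X - 16\right)}{X} = \frac{2}{5} + \frac{2 X \left(-16 + X\right)}{X} = 2 \cdot \frac{1}{5} + \frac{2 X \left(-16 + X\right)}{X} = \frac{2}{5} + \left(-32 + 2 X\right) = - \frac{158}{5} + 2 X$)
$G = - \frac{292}{5}$ ($G = - (- \frac{158}{5} + 2 \cdot 45) = - (- \frac{158}{5} + 90) = \left(-1\right) \frac{292}{5} = - \frac{292}{5} \approx -58.4$)
$- \frac{965637}{G \left(-38 - 129\right)} = - \frac{965637}{\left(- \frac{292}{5}\right) \left(-38 - 129\right)} = - \frac{965637}{\left(- \frac{292}{5}\right) \left(-167\right)} = - \frac{965637}{\frac{48764}{5}} = \left(-965637\right) \frac{5}{48764} = - \frac{4828185}{48764}$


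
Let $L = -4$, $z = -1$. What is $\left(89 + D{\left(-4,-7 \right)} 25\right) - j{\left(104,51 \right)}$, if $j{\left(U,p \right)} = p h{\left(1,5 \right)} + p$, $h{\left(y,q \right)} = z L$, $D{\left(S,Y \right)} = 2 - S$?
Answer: $-16$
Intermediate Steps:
$h{\left(y,q \right)} = 4$ ($h{\left(y,q \right)} = \left(-1\right) \left(-4\right) = 4$)
$j{\left(U,p \right)} = 5 p$ ($j{\left(U,p \right)} = p 4 + p = 4 p + p = 5 p$)
$\left(89 + D{\left(-4,-7 \right)} 25\right) - j{\left(104,51 \right)} = \left(89 + \left(2 - -4\right) 25\right) - 5 \cdot 51 = \left(89 + \left(2 + 4\right) 25\right) - 255 = \left(89 + 6 \cdot 25\right) - 255 = \left(89 + 150\right) - 255 = 239 - 255 = -16$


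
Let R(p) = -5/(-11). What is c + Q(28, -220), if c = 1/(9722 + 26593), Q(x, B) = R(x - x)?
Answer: 181586/399465 ≈ 0.45457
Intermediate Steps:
R(p) = 5/11 (R(p) = -5*(-1/11) = 5/11)
Q(x, B) = 5/11
c = 1/36315 ≈ 2.7537e-5
c + Q(28, -220) = 1/36315 + 5/11 = 181586/399465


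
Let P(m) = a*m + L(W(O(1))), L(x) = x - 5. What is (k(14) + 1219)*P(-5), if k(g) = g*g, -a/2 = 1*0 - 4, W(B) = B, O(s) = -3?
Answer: -67920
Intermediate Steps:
a = 8 (a = -2*(1*0 - 4) = -2*(0 - 4) = -2*(-4) = 8)
L(x) = -5 + x
k(g) = g²
P(m) = -8 + 8*m (P(m) = 8*m + (-5 - 3) = 8*m - 8 = -8 + 8*m)
(k(14) + 1219)*P(-5) = (14² + 1219)*(-8 + 8*(-5)) = (196 + 1219)*(-8 - 40) = 1415*(-48) = -67920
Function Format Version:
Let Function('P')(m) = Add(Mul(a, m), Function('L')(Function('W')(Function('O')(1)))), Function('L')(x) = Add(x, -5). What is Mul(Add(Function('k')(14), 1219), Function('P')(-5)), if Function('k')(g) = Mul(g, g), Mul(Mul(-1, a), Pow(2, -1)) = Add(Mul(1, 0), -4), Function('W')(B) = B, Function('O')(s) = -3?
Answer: -67920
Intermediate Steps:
a = 8 (a = Mul(-2, Add(Mul(1, 0), -4)) = Mul(-2, Add(0, -4)) = Mul(-2, -4) = 8)
Function('L')(x) = Add(-5, x)
Function('k')(g) = Pow(g, 2)
Function('P')(m) = Add(-8, Mul(8, m)) (Function('P')(m) = Add(Mul(8, m), Add(-5, -3)) = Add(Mul(8, m), -8) = Add(-8, Mul(8, m)))
Mul(Add(Function('k')(14), 1219), Function('P')(-5)) = Mul(Add(Pow(14, 2), 1219), Add(-8, Mul(8, -5))) = Mul(Add(196, 1219), Add(-8, -40)) = Mul(1415, -48) = -67920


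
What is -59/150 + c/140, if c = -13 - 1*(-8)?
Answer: -901/2100 ≈ -0.42905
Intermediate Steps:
c = -5 (c = -13 + 8 = -5)
-59/150 + c/140 = -59/150 - 5/140 = -59*1/150 - 5*1/140 = -59/150 - 1/28 = -901/2100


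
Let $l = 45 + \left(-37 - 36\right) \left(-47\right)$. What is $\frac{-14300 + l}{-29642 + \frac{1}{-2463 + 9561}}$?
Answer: $\frac{76828752}{210398915} \approx 0.36516$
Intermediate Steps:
$l = 3476$ ($l = 45 - -3431 = 45 + 3431 = 3476$)
$\frac{-14300 + l}{-29642 + \frac{1}{-2463 + 9561}} = \frac{-14300 + 3476}{-29642 + \frac{1}{-2463 + 9561}} = - \frac{10824}{-29642 + \frac{1}{7098}} = - \frac{10824}{- \frac{210398915}{7098}} = \left(-10824\right) \left(- \frac{7098}{210398915}\right) = \frac{76828752}{210398915}$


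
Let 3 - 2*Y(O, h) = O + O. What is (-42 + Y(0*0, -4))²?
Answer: 6561/4 ≈ 1640.3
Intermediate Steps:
Y(O, h) = 3/2 - O (Y(O, h) = 3/2 - (O + O)/2 = 3/2 - O)
(-42 + Y(0*0, -4))² = (-42 + (3/2 - 0*0))² = (-42 + (3/2 - 1*0))² = (-42 + (3/2 + 0))² = (-42 + 3/2)² = (-81/2)² = 6561/4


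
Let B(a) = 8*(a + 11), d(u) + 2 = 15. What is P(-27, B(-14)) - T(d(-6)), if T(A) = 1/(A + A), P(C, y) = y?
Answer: -625/26 ≈ -24.038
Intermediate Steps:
d(u) = 13 (d(u) = -2 + 15 = 13)
B(a) = 88 + 8*a (B(a) = 8*(11 + a) = 88 + 8*a)
T(A) = 1/(2*A)
P(-27, B(-14)) - T(d(-6)) = (88 + 8*(-14)) - 1/(2*13) = (88 - 112) - 1/(2*13) = -24 - 1*1/26 = -24 - 1/26 = -625/26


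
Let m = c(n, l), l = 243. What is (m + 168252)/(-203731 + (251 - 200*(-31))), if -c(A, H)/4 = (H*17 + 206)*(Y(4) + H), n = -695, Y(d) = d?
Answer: 128647/6165 ≈ 20.867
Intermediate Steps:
c(A, H) = -4*(4 + H)*(206 + 17*H) (c(A, H) = -4*(H*17 + 206)*(4 + H) = -4*(17*H + 206)*(4 + H) = -4*(206 + 17*H)*(4 + H) = -4*(4 + H)*(206 + 17*H))
m = -4284956 (m = -3296 - 1096*243 - 68*243² = -3296 - 266328 - 68*59049 = -3296 - 266328 - 4015332 = -4284956)
(m + 168252)/(-203731 + (251 - 200*(-31))) = (-4284956 + 168252)/(-203731 + (251 - 200*(-31))) = -4116704/(-203731 + (251 + 6200)) = -4116704/(-203731 + 6451) = -4116704/(-197280) = -4116704*(-1/197280) = 128647/6165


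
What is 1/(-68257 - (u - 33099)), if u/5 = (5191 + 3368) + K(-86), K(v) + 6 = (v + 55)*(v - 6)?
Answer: -1/92183 ≈ -1.0848e-5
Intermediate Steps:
K(v) = -6 + (-6 + v)*(55 + v) (K(v) = -6 + (v + 55)*(v - 6) = -6 + (55 + v)*(-6 + v) = -6 + (-6 + v)*(55 + v))
u = 57025 (u = 5*((5191 + 3368) + (-336 + (-86)**2 + 49*(-86))) = 5*(8559 + (-336 + 7396 - 4214)) = 5*(8559 + 2846) = 5*11405 = 57025)
1/(-68257 - (u - 33099)) = 1/(-68257 - (57025 - 33099)) = 1/(-68257 - 1*23926) = 1/(-68257 - 23926) = 1/(-92183) = -1/92183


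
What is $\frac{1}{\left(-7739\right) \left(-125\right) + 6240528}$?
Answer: $\frac{1}{7207903} \approx 1.3874 \cdot 10^{-7}$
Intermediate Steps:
$\frac{1}{\left(-7739\right) \left(-125\right) + 6240528} = \frac{1}{967375 + 6240528} = \frac{1}{7207903}$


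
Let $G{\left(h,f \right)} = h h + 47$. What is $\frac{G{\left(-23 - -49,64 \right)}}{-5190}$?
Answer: $- \frac{241}{1730} \approx -0.13931$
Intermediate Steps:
$G{\left(h,f \right)} = 47 + h^{2}$ ($G{\left(h,f \right)} = h^{2} + 47 = 47 + h^{2}$)
$\frac{G{\left(-23 - -49,64 \right)}}{-5190} = \frac{47 + \left(-23 - -49\right)^{2}}{-5190} = \left(47 + \left(-23 + 49\right)^{2}\right) \left(- \frac{1}{5190}\right) = \left(47 + 26^{2}\right) \left(- \frac{1}{5190}\right) = \left(47 + 676\right) \left(- \frac{1}{5190}\right) = 723 \left(- \frac{1}{5190}\right) = - \frac{241}{1730}$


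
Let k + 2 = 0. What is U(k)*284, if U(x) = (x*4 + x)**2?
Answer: 28400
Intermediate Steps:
k = -2 (k = -2 + 0 = -2)
U(x) = 25*x**2 (U(x) = (4*x + x)**2 = (5*x)**2 = 25*x**2)
U(k)*284 = (25*(-2)**2)*284 = (25*4)*284 = 100*284 = 28400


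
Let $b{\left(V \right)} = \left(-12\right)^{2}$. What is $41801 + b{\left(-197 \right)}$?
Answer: $41945$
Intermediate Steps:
$b{\left(V \right)} = 144$
$41801 + b{\left(-197 \right)} = 41801 + 144 = 41945$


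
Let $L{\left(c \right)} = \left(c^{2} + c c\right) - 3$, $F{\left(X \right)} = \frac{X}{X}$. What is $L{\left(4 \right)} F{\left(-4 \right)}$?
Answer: $29$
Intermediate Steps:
$F{\left(X \right)} = 1$
$L{\left(c \right)} = -3 + 2 c^{2}$ ($L{\left(c \right)} = \left(c^{2} + c^{2}\right) - 3 = 2 c^{2} - 3 = -3 + 2 c^{2}$)
$L{\left(4 \right)} F{\left(-4 \right)} = \left(-3 + 2 \cdot 4^{2}\right) 1 = \left(-3 + 2 \cdot 16\right) 1 = \left(-3 + 32\right) 1 = 29 \cdot 1 = 29$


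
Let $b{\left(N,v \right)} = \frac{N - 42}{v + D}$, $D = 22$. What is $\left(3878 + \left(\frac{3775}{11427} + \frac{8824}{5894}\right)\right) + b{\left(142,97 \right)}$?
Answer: $\frac{2221609647827}{572481273} \approx 3880.7$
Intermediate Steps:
$b{\left(N,v \right)} = \frac{-42 + N}{22 + v}$ ($b{\left(N,v \right)} = \frac{N - 42}{v + 22} = \frac{-42 + N}{22 + v}$)
$\left(3878 + \left(\frac{3775}{11427} + \frac{8824}{5894}\right)\right) + b{\left(142,97 \right)} = \left(3878 + \left(\frac{3775}{11427} + \frac{8824}{5894}\right)\right) + \frac{-42 + 142}{22 + 97} = \left(3878 + \left(3775 \cdot \frac{1}{11427} + 8824 \cdot \frac{1}{5894}\right)\right) + \frac{1}{119} \cdot 100 = \left(3878 + \left(\frac{3775}{11427} + \frac{4412}{2947}\right)\right) + \frac{1}{119} \cdot 100 = \left(3878 + \frac{61540849}{33675369}\right) + \frac{100}{119} = \frac{130654621831}{33675369} + \frac{100}{119} = \frac{2221609647827}{572481273}$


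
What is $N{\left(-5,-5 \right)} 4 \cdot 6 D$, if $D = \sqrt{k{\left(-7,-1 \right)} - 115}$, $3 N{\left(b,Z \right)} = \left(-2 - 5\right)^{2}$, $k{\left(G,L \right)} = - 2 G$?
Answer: $392 i \sqrt{101} \approx 3939.6 i$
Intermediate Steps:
$N{\left(b,Z \right)} = \frac{49}{3}$ ($N{\left(b,Z \right)} = \frac{\left(-2 - 5\right)^{2}}{3} = \frac{\left(-7\right)^{2}}{3} = \frac{1}{3} \cdot 49 = \frac{49}{3}$)
$D = i \sqrt{101}$ ($D = \sqrt{\left(-2\right) \left(-7\right) - 115} = \sqrt{14 - 115} = \sqrt{-101} = i \sqrt{101} \approx 10.05 i$)
$N{\left(-5,-5 \right)} 4 \cdot 6 D = \frac{49}{3} \cdot 4 \cdot 6 i \sqrt{101} = \frac{196}{3} \cdot 6 i \sqrt{101} = 392 i \sqrt{101}$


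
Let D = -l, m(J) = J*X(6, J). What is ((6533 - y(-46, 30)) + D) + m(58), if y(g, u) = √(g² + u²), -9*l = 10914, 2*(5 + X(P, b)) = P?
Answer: 22889/3 - 2*√754 ≈ 7574.8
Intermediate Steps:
X(P, b) = -5 + P/2
l = -3638/3 (l = -⅑*10914 = -3638/3 ≈ -1212.7)
m(J) = -2*J (m(J) = J*(-5 + (½)*6) = J*(-5 + 3) = J*(-2) = -2*J)
D = 3638/3 (D = -1*(-3638/3) = 3638/3 ≈ 1212.7)
((6533 - y(-46, 30)) + D) + m(58) = ((6533 - √((-46)² + 30²)) + 3638/3) - 2*58 = ((6533 - √(2116 + 900)) + 3638/3) - 116 = ((6533 - √3016) + 3638/3) - 116 = ((6533 - 2*√754) + 3638/3) - 116 = (23237/3 - 2*√754) - 116 = 22889/3 - 2*√754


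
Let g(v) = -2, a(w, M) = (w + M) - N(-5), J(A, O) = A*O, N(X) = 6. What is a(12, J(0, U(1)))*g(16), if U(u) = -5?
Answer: -12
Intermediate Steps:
a(w, M) = -6 + M + w (a(w, M) = (w + M) - 1*6 = (M + w) - 6 = -6 + M + w)
a(12, J(0, U(1)))*g(16) = (-6 + 0*(-5) + 12)*(-2) = (-6 + 0 + 12)*(-2) = 6*(-2) = -12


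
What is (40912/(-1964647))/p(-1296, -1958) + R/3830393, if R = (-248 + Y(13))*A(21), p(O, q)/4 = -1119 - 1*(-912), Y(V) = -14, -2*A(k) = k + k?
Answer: 325248747566/222535944866871 ≈ 0.0014616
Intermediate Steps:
A(k) = -k (A(k) = -(k + k)/2 = -k)
p(O, q) = -828 (p(O, q) = 4*(-1119 - 1*(-912)) = 4*(-1119 + 912) = 4*(-207) = -828)
R = 5502 (R = (-248 - 14)*(-1*21) = -262*(-21) = 5502)
(40912/(-1964647))/p(-1296, -1958) + R/3830393 = (40912/(-1964647))/(-828) + 5502/3830393 = (40912*(-1/1964647))*(-1/828) + 5502*(1/3830393) = -40912/1964647*(-1/828) + 786/547199 = 10228/406681929 + 786/547199 = 325248747566/222535944866871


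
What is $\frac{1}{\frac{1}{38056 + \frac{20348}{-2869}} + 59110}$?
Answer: $\frac{109162316}{6452584501629} \approx 1.6918 \cdot 10^{-5}$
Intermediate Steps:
$\frac{1}{\frac{1}{38056 + \frac{20348}{-2869}} + 59110} = \frac{1}{\frac{1}{38056 + 20348 \left(- \frac{1}{2869}\right)} + 59110} = \frac{1}{\frac{1}{38056 - \frac{20348}{2869}} + 59110} = \frac{1}{\frac{1}{\frac{109162316}{2869}} + 59110} = \frac{1}{\frac{2869}{109162316} + 59110} = \frac{1}{\frac{6452584501629}{109162316}} = \frac{109162316}{6452584501629}$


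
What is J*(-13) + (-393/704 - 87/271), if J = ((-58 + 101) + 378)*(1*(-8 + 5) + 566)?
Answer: -587862716167/190784 ≈ -3.0813e+6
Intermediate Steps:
J = 237023 (J = (43 + 378)*(1*(-3) + 566) = 421*(-3 + 566) = 421*563 = 237023)
J*(-13) + (-393/704 - 87/271) = 237023*(-13) + (-393/704 - 87/271) = -3081299 + (-393*1/704 - 87*1/271) = -3081299 + (-393/704 - 87/271) = -3081299 - 167751/190784 = -587862716167/190784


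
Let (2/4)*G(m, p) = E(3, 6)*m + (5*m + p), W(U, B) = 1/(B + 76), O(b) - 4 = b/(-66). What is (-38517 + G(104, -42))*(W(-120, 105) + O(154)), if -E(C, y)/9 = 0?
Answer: -34105388/543 ≈ -62809.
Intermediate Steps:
E(C, y) = 0 (E(C, y) = -9*0 = 0)
O(b) = 4 - b/66 (O(b) = 4 + b/(-66) = 4 + b*(-1/66) = 4 - b/66)
W(U, B) = 1/(76 + B)
G(m, p) = 2*p + 10*m (G(m, p) = 2*(0*m + (5*m + p)) = 2*(0 + (p + 5*m)) = 2*(p + 5*m) = 2*p + 10*m)
(-38517 + G(104, -42))*(W(-120, 105) + O(154)) = (-38517 + (2*(-42) + 10*104))*(1/(76 + 105) + (4 - 1/66*154)) = (-38517 + (-84 + 1040))*(1/181 + (4 - 7/3)) = (-38517 + 956)*(1/181 + 5/3) = -37561*908/543 = -34105388/543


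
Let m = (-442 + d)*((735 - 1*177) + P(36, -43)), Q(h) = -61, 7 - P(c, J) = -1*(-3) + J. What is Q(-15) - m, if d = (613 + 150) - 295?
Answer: -15791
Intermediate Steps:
P(c, J) = 4 - J (P(c, J) = 7 - (-1*(-3) + J) = 7 - (3 + J) = 7 + (-3 - J) = 4 - J)
d = 468 (d = 763 - 295 = 468)
m = 15730 (m = (-442 + 468)*((735 - 1*177) + (4 - 1*(-43))) = 26*((735 - 177) + (4 + 43)) = 26*(558 + 47) = 26*605 = 15730)
Q(-15) - m = -61 - 1*15730 = -61 - 15730 = -15791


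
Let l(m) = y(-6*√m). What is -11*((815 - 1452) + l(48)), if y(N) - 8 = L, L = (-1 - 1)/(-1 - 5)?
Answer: 20746/3 ≈ 6915.3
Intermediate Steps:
L = ⅓ (L = -2/(-6) = -2*(-⅙) = ⅓ ≈ 0.33333)
y(N) = 25/3 (y(N) = 8 + ⅓ = 25/3)
l(m) = 25/3
-11*((815 - 1452) + l(48)) = -11*((815 - 1452) + 25/3) = -11*(-637 + 25/3) = -11*(-1886/3) = 20746/3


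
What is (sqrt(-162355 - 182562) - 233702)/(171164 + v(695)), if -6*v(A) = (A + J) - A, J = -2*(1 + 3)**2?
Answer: -350553/256754 + 3*I*sqrt(344917)/513508 ≈ -1.3653 + 0.0034311*I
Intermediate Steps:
J = -32 (J = -2*4**2 = -2*16 = -32)
v(A) = 16/3 (v(A) = -((A - 32) - A)/6 = -((-32 + A) - A)/6 = -1/6*(-32) = 16/3)
(sqrt(-162355 - 182562) - 233702)/(171164 + v(695)) = (sqrt(-162355 - 182562) - 233702)/(171164 + 16/3) = (sqrt(-344917) - 233702)/(513508/3) = (I*sqrt(344917) - 233702)*(3/513508) = (-233702 + I*sqrt(344917))*(3/513508) = -350553/256754 + 3*I*sqrt(344917)/513508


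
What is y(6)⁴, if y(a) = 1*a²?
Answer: 1679616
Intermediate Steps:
y(a) = a²
y(6)⁴ = (6²)⁴ = 36⁴ = 1679616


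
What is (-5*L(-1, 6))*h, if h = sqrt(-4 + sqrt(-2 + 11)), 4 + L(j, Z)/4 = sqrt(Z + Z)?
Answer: 40*I*(2 - sqrt(3)) ≈ 10.718*I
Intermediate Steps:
L(j, Z) = -16 + 4*sqrt(2)*sqrt(Z) (L(j, Z) = -16 + 4*sqrt(Z + Z) = -16 + 4*sqrt(2*Z) = -16 + 4*(sqrt(2)*sqrt(Z)) = -16 + 4*sqrt(2)*sqrt(Z))
h = I (h = sqrt(-4 + sqrt(9)) = sqrt(-4 + 3) = sqrt(-1) = I ≈ 1.0*I)
(-5*L(-1, 6))*h = (-5*(-16 + 4*sqrt(2)*sqrt(6)))*I = (-5*(-16 + 8*sqrt(3)))*I = (80 - 40*sqrt(3))*I = I*(80 - 40*sqrt(3))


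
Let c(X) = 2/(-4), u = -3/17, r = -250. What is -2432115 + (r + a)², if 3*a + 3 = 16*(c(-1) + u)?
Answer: -6157320890/2601 ≈ -2.3673e+6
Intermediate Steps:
u = -3/17 (u = -3*1/17 = -3/17 ≈ -0.17647)
c(X) = -½ (c(X) = 2*(-¼) = -½)
a = -235/51 (a = -1 + (16*(-½ - 3/17))/3 = -1 + (16*(-23/34))/3 = -1 + (⅓)*(-184/17) = -1 - 184/51 = -235/51 ≈ -4.6078)
-2432115 + (r + a)² = -2432115 + (-250 - 235/51)² = -2432115 + (-12985/51)² = -2432115 + 168610225/2601 = -6157320890/2601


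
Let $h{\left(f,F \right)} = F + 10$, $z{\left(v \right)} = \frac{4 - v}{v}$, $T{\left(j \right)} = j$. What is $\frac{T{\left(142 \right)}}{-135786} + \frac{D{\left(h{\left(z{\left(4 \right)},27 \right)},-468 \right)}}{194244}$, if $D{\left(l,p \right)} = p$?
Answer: $- \frac{3797104}{1098983991} \approx -0.0034551$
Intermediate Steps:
$z{\left(v \right)} = \frac{4 - v}{v}$
$h{\left(f,F \right)} = 10 + F$
$\frac{T{\left(142 \right)}}{-135786} + \frac{D{\left(h{\left(z{\left(4 \right)},27 \right)},-468 \right)}}{194244} = \frac{142}{-135786} - \frac{468}{194244} = 142 \left(- \frac{1}{135786}\right) - \frac{39}{16187} = - \frac{71}{67893} - \frac{39}{16187} = - \frac{3797104}{1098983991}$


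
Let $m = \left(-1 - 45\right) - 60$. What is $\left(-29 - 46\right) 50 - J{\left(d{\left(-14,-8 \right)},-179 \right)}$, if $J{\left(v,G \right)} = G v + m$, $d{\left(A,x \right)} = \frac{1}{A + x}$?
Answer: $- \frac{80347}{22} \approx -3652.1$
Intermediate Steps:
$m = -106$ ($m = -46 - 60 = -106$)
$J{\left(v,G \right)} = -106 + G v$ ($J{\left(v,G \right)} = G v - 106 = -106 + G v$)
$\left(-29 - 46\right) 50 - J{\left(d{\left(-14,-8 \right)},-179 \right)} = \left(-29 - 46\right) 50 - \left(-106 - \frac{179}{-14 - 8}\right) = \left(-75\right) 50 - \left(-106 - \frac{179}{-22}\right) = -3750 - \left(-106 - - \frac{179}{22}\right) = -3750 - \left(-106 + \frac{179}{22}\right) = -3750 - - \frac{2153}{22} = -3750 + \frac{2153}{22} = - \frac{80347}{22}$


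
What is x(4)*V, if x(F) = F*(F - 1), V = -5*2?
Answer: -120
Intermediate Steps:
V = -10
x(F) = F*(-1 + F)
x(4)*V = (4*(-1 + 4))*(-10) = (4*3)*(-10) = 12*(-10) = -120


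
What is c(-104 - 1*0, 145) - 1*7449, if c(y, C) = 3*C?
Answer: -7014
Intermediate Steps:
c(-104 - 1*0, 145) - 1*7449 = 3*145 - 1*7449 = 435 - 7449 = -7014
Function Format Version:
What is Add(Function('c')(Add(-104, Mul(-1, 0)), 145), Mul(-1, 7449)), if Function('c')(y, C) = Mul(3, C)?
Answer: -7014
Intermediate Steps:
Add(Function('c')(Add(-104, Mul(-1, 0)), 145), Mul(-1, 7449)) = Add(Mul(3, 145), Mul(-1, 7449)) = Add(435, -7449) = -7014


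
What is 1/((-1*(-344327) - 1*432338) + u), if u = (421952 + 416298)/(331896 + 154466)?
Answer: -243181/21402183866 ≈ -1.1362e-5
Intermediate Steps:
u = 419125/243181 (u = 838250/486362 = 838250*(1/486362) = 419125/243181 ≈ 1.7235)
1/((-1*(-344327) - 1*432338) + u) = 1/((-1*(-344327) - 1*432338) + 419125/243181) = 1/((344327 - 432338) + 419125/243181) = 1/(-88011 + 419125/243181) = 1/(-21402183866/243181) = -243181/21402183866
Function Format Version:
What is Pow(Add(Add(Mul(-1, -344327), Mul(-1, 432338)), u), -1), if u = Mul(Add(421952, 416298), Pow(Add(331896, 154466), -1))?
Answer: Rational(-243181, 21402183866) ≈ -1.1362e-5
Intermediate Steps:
u = Rational(419125, 243181) (u = Mul(838250, Pow(486362, -1)) = Mul(838250, Rational(1, 486362)) = Rational(419125, 243181) ≈ 1.7235)
Pow(Add(Add(Mul(-1, -344327), Mul(-1, 432338)), u), -1) = Pow(Add(Add(Mul(-1, -344327), Mul(-1, 432338)), Rational(419125, 243181)), -1) = Pow(Add(Add(344327, -432338), Rational(419125, 243181)), -1) = Pow(Add(-88011, Rational(419125, 243181)), -1) = Pow(Rational(-21402183866, 243181), -1) = Rational(-243181, 21402183866)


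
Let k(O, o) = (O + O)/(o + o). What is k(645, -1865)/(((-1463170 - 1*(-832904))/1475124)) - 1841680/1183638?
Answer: -7418694895814/9937876136253 ≈ -0.74651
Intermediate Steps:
k(O, o) = O/o (k(O, o) = (2*O)/((2*o)) = (2*O)*(1/(2*o)) = O/o)
k(645, -1865)/(((-1463170 - 1*(-832904))/1475124)) - 1841680/1183638 = (645/(-1865))/(((-1463170 - 1*(-832904))/1475124)) - 1841680/1183638 = (645*(-1/1865))/(((-1463170 + 832904)*(1/1475124))) - 1841680*1/1183638 = -129/(373*((-630266*1/1475124))) - 920840/591819 = -129/(373*(-45019/105366)) - 920840/591819 = -129/373*(-105366/45019) - 920840/591819 = 13592214/16792087 - 920840/591819 = -7418694895814/9937876136253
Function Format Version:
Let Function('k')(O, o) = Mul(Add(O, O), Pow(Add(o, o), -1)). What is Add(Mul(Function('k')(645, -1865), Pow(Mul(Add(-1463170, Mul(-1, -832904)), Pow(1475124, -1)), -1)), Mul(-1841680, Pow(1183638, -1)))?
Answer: Rational(-7418694895814, 9937876136253) ≈ -0.74651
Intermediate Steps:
Function('k')(O, o) = Mul(O, Pow(o, -1)) (Function('k')(O, o) = Mul(Mul(2, O), Pow(Mul(2, o), -1)) = Mul(Mul(2, O), Mul(Rational(1, 2), Pow(o, -1))) = Mul(O, Pow(o, -1)))
Add(Mul(Function('k')(645, -1865), Pow(Mul(Add(-1463170, Mul(-1, -832904)), Pow(1475124, -1)), -1)), Mul(-1841680, Pow(1183638, -1))) = Add(Mul(Mul(645, Pow(-1865, -1)), Pow(Mul(Add(-1463170, Mul(-1, -832904)), Pow(1475124, -1)), -1)), Mul(-1841680, Pow(1183638, -1))) = Add(Mul(Mul(645, Rational(-1, 1865)), Pow(Mul(Add(-1463170, 832904), Rational(1, 1475124)), -1)), Mul(-1841680, Rational(1, 1183638))) = Add(Mul(Rational(-129, 373), Pow(Mul(-630266, Rational(1, 1475124)), -1)), Rational(-920840, 591819)) = Add(Mul(Rational(-129, 373), Pow(Rational(-45019, 105366), -1)), Rational(-920840, 591819)) = Add(Mul(Rational(-129, 373), Rational(-105366, 45019)), Rational(-920840, 591819)) = Add(Rational(13592214, 16792087), Rational(-920840, 591819)) = Rational(-7418694895814, 9937876136253)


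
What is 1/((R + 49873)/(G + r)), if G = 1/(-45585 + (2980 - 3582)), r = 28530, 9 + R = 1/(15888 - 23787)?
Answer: 10408631645991/18191938572445 ≈ 0.57216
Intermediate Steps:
R = -71092/7899 (R = -9 + 1/(15888 - 23787) = -9 + 1/(-7899) = -9 - 1/7899 = -71092/7899 ≈ -9.0001)
G = -1/46187 (G = 1/(-45585 - 602) = 1/(-46187) = -1/46187 ≈ -2.1651e-5)
1/((R + 49873)/(G + r)) = 1/((-71092/7899 + 49873)/(-1/46187 + 28530)) = 1/(393875735/(7899*(1317715109/46187))) = 1/((393875735/7899)*(46187/1317715109)) = 1/(18191938572445/10408631645991) = 10408631645991/18191938572445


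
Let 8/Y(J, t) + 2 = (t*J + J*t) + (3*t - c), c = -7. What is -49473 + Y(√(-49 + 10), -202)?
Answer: (-19987092*√39 + 29733281*I)/(-601*I + 404*√39) ≈ -49473.0 + 0.0029984*I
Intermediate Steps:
Y(J, t) = 8/(5 + 3*t + 2*J*t) (Y(J, t) = 8/(-2 + ((t*J + J*t) + (3*t - 1*(-7)))) = 8/(-2 + ((J*t + J*t) + (3*t + 7))) = 8/(-2 + (2*J*t + (7 + 3*t))) = 8/(-2 + (7 + 3*t + 2*J*t)) = 8/(5 + 3*t + 2*J*t))
-49473 + Y(√(-49 + 10), -202) = -49473 + 8/(5 + 3*(-202) + 2*√(-49 + 10)*(-202)) = -49473 + 8/(5 - 606 + 2*√(-39)*(-202)) = -49473 + 8/(5 - 606 + 2*(I*√39)*(-202)) = -49473 + 8/(5 - 606 - 404*I*√39) = -49473 + 8/(-601 - 404*I*√39)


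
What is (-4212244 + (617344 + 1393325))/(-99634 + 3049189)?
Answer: -440315/589911 ≈ -0.74641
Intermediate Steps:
(-4212244 + (617344 + 1393325))/(-99634 + 3049189) = (-4212244 + 2010669)/2949555 = -2201575*1/2949555 = -440315/589911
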